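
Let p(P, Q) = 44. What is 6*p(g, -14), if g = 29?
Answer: 264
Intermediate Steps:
6*p(g, -14) = 6*44 = 264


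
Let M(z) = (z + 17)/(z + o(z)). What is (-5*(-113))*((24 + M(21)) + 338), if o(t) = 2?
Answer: 4725660/23 ≈ 2.0546e+5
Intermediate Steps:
M(z) = (17 + z)/(2 + z) (M(z) = (z + 17)/(z + 2) = (17 + z)/(2 + z))
(-5*(-113))*((24 + M(21)) + 338) = (-5*(-113))*((24 + (17 + 21)/(2 + 21)) + 338) = 565*((24 + 38/23) + 338) = 565*(590/23 + 338) = 565*(8364/23) = 4725660/23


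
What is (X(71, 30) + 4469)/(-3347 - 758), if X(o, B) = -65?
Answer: -4404/4105 ≈ -1.0728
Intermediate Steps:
(X(71, 30) + 4469)/(-3347 - 758) = (-65 + 4469)/(-3347 - 758) = 4404/(-4105) = 4404*(-1/4105) = -4404/4105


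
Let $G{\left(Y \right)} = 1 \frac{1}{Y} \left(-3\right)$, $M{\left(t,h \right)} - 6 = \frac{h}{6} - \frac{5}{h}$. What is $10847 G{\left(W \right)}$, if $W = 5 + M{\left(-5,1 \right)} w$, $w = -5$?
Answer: $\frac{195246}{5} \approx 39049.0$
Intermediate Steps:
$M{\left(t,h \right)} = 6 - \frac{5}{h} + \frac{h}{6}$ ($M{\left(t,h \right)} = 6 + \left(\frac{h}{6} - \frac{5}{h}\right) = 6 + \left(- \frac{5}{h} + \frac{h}{6}\right) = 6 - \frac{5}{h} + \frac{h}{6}$)
$W = - \frac{5}{6}$ ($W = 5 + \left(6 - \frac{5}{1} + \frac{1}{6} \cdot 1\right) \left(-5\right) = 5 + \left(6 - 5 + \frac{1}{6}\right) \left(-5\right) = 5 + \frac{7}{6} \left(-5\right) = 5 - \frac{35}{6} = - \frac{5}{6} \approx -0.83333$)
$G{\left(Y \right)} = - \frac{3}{Y}$ ($G{\left(Y \right)} = \frac{1}{Y} \left(-3\right) = - \frac{3}{Y}$)
$10847 G{\left(W \right)} = 10847 \left(- \frac{3}{- \frac{5}{6}}\right) = 10847 \left(\left(-3\right) \left(- \frac{6}{5}\right)\right) = 10847 \cdot \frac{18}{5} = \frac{195246}{5}$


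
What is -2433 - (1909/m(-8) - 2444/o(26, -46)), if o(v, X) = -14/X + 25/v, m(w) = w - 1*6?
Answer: -3878653/10598 ≈ -365.98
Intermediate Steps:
m(w) = -6 + w (m(w) = w - 6 = -6 + w)
-2433 - (1909/m(-8) - 2444/o(26, -46)) = -2433 - (1909/(-6 - 8) - 2444/(-14/(-46) + 25/26)) = -2433 - (1909/(-14) - 2444/(-14*(-1/46) + 25*(1/26))) = -2433 - (1909*(-1/14) - 2444/(7/23 + 25/26)) = -2433 - (-1909/14 - 2444/757/598) = -2433 - (-1909/14 - 2444*598/757) = -2433 - (-1909/14 - 1461512/757) = -2433 - 1*(-21906281/10598) = -2433 + 21906281/10598 = -3878653/10598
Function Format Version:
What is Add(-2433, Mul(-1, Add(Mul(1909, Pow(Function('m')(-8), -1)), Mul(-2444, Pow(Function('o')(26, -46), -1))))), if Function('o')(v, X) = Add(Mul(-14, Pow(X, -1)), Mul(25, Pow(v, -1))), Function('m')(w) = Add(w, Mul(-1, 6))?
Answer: Rational(-3878653, 10598) ≈ -365.98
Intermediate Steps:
Function('m')(w) = Add(-6, w) (Function('m')(w) = Add(w, -6) = Add(-6, w))
Add(-2433, Mul(-1, Add(Mul(1909, Pow(Function('m')(-8), -1)), Mul(-2444, Pow(Function('o')(26, -46), -1))))) = Add(-2433, Mul(-1, Add(Mul(1909, Pow(Add(-6, -8), -1)), Mul(-2444, Pow(Add(Mul(-14, Pow(-46, -1)), Mul(25, Pow(26, -1))), -1))))) = Add(-2433, Mul(-1, Add(Mul(1909, Pow(-14, -1)), Mul(-2444, Pow(Add(Mul(-14, Rational(-1, 46)), Mul(25, Rational(1, 26))), -1))))) = Add(-2433, Mul(-1, Add(Mul(1909, Rational(-1, 14)), Mul(-2444, Pow(Add(Rational(7, 23), Rational(25, 26)), -1))))) = Add(-2433, Mul(-1, Add(Rational(-1909, 14), Mul(-2444, Pow(Rational(757, 598), -1))))) = Add(-2433, Mul(-1, Add(Rational(-1909, 14), Mul(-2444, Rational(598, 757))))) = Add(-2433, Mul(-1, Add(Rational(-1909, 14), Rational(-1461512, 757)))) = Add(-2433, Mul(-1, Rational(-21906281, 10598))) = Add(-2433, Rational(21906281, 10598)) = Rational(-3878653, 10598)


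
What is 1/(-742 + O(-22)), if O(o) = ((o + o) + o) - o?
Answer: -1/786 ≈ -0.0012723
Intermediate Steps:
O(o) = 2*o (O(o) = (2*o + o) - o = 3*o - o = 2*o)
1/(-742 + O(-22)) = 1/(-742 + 2*(-22)) = 1/(-742 - 44) = 1/(-786) = -1/786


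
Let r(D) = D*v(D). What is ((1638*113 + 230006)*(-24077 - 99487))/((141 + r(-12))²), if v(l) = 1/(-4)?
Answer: -1068571175/432 ≈ -2.4735e+6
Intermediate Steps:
v(l) = -¼ (v(l) = 1*(-¼) = -¼)
r(D) = -D/4 (r(D) = D*(-¼) = -D/4)
((1638*113 + 230006)*(-24077 - 99487))/((141 + r(-12))²) = ((1638*113 + 230006)*(-24077 - 99487))/((141 - ¼*(-12))²) = ((185094 + 230006)*(-123564))/((141 + 3)²) = (415100*(-123564))/(144²) = -51291416400/20736 = -51291416400*1/20736 = -1068571175/432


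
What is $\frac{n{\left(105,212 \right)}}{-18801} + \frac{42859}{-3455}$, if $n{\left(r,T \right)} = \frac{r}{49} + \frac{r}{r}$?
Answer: $- \frac{5640620423}{454702185} \approx -12.405$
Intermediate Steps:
$n{\left(r,T \right)} = 1 + \frac{r}{49}$ ($n{\left(r,T \right)} = r \frac{1}{49} + 1 = \frac{r}{49} + 1 = 1 + \frac{r}{49}$)
$\frac{n{\left(105,212 \right)}}{-18801} + \frac{42859}{-3455} = \frac{1 + \frac{1}{49} \cdot 105}{-18801} + \frac{42859}{-3455} = \left(1 + \frac{15}{7}\right) \left(- \frac{1}{18801}\right) + 42859 \left(- \frac{1}{3455}\right) = \frac{22}{7} \left(- \frac{1}{18801}\right) - \frac{42859}{3455} = - \frac{22}{131607} - \frac{42859}{3455} = - \frac{5640620423}{454702185}$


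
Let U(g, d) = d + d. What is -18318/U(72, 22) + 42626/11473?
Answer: -9467585/22946 ≈ -412.60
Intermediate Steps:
U(g, d) = 2*d
-18318/U(72, 22) + 42626/11473 = -18318/(2*22) + 42626/11473 = -18318/44 + 42626*(1/11473) = -18318*1/44 + 42626/11473 = -9159/22 + 42626/11473 = -9467585/22946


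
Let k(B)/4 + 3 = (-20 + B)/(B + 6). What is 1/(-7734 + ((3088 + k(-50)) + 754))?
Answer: -11/42874 ≈ -0.00025657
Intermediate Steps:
k(B) = -12 + 4*(-20 + B)/(6 + B) (k(B) = -12 + 4*((-20 + B)/(B + 6)) = -12 + 4*((-20 + B)/(6 + B)) = -12 + 4*(-20 + B)/(6 + B))
1/(-7734 + ((3088 + k(-50)) + 754)) = 1/(-7734 + ((3088 + 8*(-19 - 1*(-50))/(6 - 50)) + 754)) = 1/(-7734 + ((3088 + 8*(-19 + 50)/(-44)) + 754)) = 1/(-7734 + ((3088 + 8*(-1/44)*31) + 754)) = 1/(-7734 + ((3088 - 62/11) + 754)) = 1/(-7734 + (33906/11 + 754)) = 1/(-7734 + 42200/11) = 1/(-42874/11) = -11/42874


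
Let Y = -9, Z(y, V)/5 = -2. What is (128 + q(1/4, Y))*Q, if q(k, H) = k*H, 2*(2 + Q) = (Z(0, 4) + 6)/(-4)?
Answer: -1509/8 ≈ -188.63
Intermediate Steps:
Z(y, V) = -10 (Z(y, V) = 5*(-2) = -10)
Q = -3/2 (Q = -2 + ((-10 + 6)/(-4))/2 = -2 + (-¼*(-4))/2 = -2 + (½)*1 = -2 + ½ = -3/2 ≈ -1.5000)
q(k, H) = H*k
(128 + q(1/4, Y))*Q = (128 - 9/4)*(-3/2) = (503/4)*(-3/2) = -1509/8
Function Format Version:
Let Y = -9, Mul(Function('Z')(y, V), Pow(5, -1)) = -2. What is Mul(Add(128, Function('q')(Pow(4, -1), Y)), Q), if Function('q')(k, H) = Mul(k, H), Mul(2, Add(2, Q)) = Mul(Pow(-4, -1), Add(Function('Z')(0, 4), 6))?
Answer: Rational(-1509, 8) ≈ -188.63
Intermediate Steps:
Function('Z')(y, V) = -10 (Function('Z')(y, V) = Mul(5, -2) = -10)
Q = Rational(-3, 2) (Q = Add(-2, Mul(Rational(1, 2), Mul(Pow(-4, -1), Add(-10, 6)))) = Add(-2, Mul(Rational(1, 2), Mul(Rational(-1, 4), -4))) = Add(-2, Mul(Rational(1, 2), 1)) = Add(-2, Rational(1, 2)) = Rational(-3, 2) ≈ -1.5000)
Function('q')(k, H) = Mul(H, k)
Mul(Add(128, Function('q')(Pow(4, -1), Y)), Q) = Mul(Add(128, Mul(-9, Pow(4, -1))), Rational(-3, 2)) = Mul(Add(128, Mul(-9, Rational(1, 4))), Rational(-3, 2)) = Mul(Add(128, Rational(-9, 4)), Rational(-3, 2)) = Mul(Rational(503, 4), Rational(-3, 2)) = Rational(-1509, 8)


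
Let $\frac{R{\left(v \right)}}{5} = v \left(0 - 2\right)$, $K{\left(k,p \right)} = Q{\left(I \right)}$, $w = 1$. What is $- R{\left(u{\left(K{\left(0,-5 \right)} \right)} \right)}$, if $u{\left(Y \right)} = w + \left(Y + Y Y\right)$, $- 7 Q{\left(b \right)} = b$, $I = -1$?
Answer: $\frac{570}{49} \approx 11.633$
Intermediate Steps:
$Q{\left(b \right)} = - \frac{b}{7}$
$K{\left(k,p \right)} = \frac{1}{7}$ ($K{\left(k,p \right)} = \left(- \frac{1}{7}\right) \left(-1\right) = \frac{1}{7}$)
$u{\left(Y \right)} = 1 + Y + Y^{2}$ ($u{\left(Y \right)} = 1 + \left(Y + Y Y\right) = 1 + \left(Y + Y^{2}\right) = 1 + Y + Y^{2}$)
$R{\left(v \right)} = - 10 v$ ($R{\left(v \right)} = 5 v \left(0 - 2\right) = 5 v \left(-2\right) = 5 \left(- 2 v\right) = - 10 v$)
$- R{\left(u{\left(K{\left(0,-5 \right)} \right)} \right)} = - \left(-10\right) \left(1 + \frac{1}{7} + \left(\frac{1}{7}\right)^{2}\right) = - \left(-10\right) \left(1 + \frac{1}{7} + \frac{1}{49}\right) = - \frac{\left(-10\right) 57}{49} = \left(-1\right) \left(- \frac{570}{49}\right) = \frac{570}{49}$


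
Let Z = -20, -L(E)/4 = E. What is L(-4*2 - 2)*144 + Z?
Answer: 5740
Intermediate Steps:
L(E) = -4*E
L(-4*2 - 2)*144 + Z = -4*(-4*2 - 2)*144 - 20 = -4*(-8 - 2)*144 - 20 = -4*(-10)*144 - 20 = 40*144 - 20 = 5760 - 20 = 5740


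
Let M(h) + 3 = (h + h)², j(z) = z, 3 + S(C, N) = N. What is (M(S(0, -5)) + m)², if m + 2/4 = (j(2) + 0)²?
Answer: 263169/4 ≈ 65792.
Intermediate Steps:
S(C, N) = -3 + N
M(h) = -3 + 4*h² (M(h) = -3 + (h + h)² = -3 + (2*h)² = -3 + 4*h²)
m = 7/2 (m = -½ + (2 + 0)² = -½ + 2² = -½ + 4 = 7/2 ≈ 3.5000)
(M(S(0, -5)) + m)² = ((-3 + 4*(-3 - 5)²) + 7/2)² = ((-3 + 4*(-8)²) + 7/2)² = ((-3 + 4*64) + 7/2)² = ((-3 + 256) + 7/2)² = (253 + 7/2)² = (513/2)² = 263169/4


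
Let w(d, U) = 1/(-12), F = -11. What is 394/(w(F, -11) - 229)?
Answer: -4728/2749 ≈ -1.7199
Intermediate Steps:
w(d, U) = -1/12
394/(w(F, -11) - 229) = 394/(-1/12 - 229) = 394/(-2749/12) = 394*(-12/2749) = -4728/2749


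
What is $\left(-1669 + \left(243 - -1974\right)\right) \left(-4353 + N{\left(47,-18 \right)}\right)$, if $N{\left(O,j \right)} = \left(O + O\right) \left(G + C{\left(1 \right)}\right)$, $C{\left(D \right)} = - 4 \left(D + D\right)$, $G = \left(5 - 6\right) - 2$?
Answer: $-2952076$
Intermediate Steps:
$G = -3$ ($G = -1 - 2 = -3$)
$C{\left(D \right)} = - 8 D$ ($C{\left(D \right)} = - 4 \cdot 2 D = - 8 D$)
$N{\left(O,j \right)} = - 22 O$ ($N{\left(O,j \right)} = \left(O + O\right) \left(-3 - 8\right) = 2 O \left(-3 - 8\right) = 2 O \left(-11\right) = - 22 O$)
$\left(-1669 + \left(243 - -1974\right)\right) \left(-4353 + N{\left(47,-18 \right)}\right) = \left(-1669 + \left(243 - -1974\right)\right) \left(-4353 - 1034\right) = \left(-1669 + \left(243 + 1974\right)\right) \left(-4353 - 1034\right) = \left(-1669 + 2217\right) \left(-5387\right) = 548 \left(-5387\right) = -2952076$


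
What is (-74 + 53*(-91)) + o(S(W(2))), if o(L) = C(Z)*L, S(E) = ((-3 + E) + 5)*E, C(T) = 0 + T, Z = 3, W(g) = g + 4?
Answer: -4753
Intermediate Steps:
W(g) = 4 + g
C(T) = T
S(E) = E*(2 + E) (S(E) = (2 + E)*E = E*(2 + E))
o(L) = 3*L
(-74 + 53*(-91)) + o(S(W(2))) = (-74 + 53*(-91)) + 3*((4 + 2)*(2 + (4 + 2))) = (-74 - 4823) + 3*(6*(2 + 6)) = -4897 + 3*(6*8) = -4897 + 3*48 = -4897 + 144 = -4753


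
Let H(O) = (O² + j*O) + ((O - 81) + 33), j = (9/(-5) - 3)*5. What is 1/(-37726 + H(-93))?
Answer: -1/26986 ≈ -3.7056e-5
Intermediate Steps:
j = -24 (j = (9*(-⅕) - 3)*5 = (-9/5 - 3)*5 = -24/5*5 = -24)
H(O) = -48 + O² - 23*O (H(O) = (O² - 24*O) + ((O - 81) + 33) = (O² - 24*O) + ((-81 + O) + 33) = (O² - 24*O) + (-48 + O) = -48 + O² - 23*O)
1/(-37726 + H(-93)) = 1/(-37726 + (-48 + (-93)² - 23*(-93))) = 1/(-37726 + (-48 + 8649 + 2139)) = 1/(-37726 + 10740) = 1/(-26986) = -1/26986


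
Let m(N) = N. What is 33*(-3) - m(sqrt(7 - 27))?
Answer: -99 - 2*I*sqrt(5) ≈ -99.0 - 4.4721*I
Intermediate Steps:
33*(-3) - m(sqrt(7 - 27)) = 33*(-3) - sqrt(7 - 27) = -99 - sqrt(-20) = -99 - 2*I*sqrt(5)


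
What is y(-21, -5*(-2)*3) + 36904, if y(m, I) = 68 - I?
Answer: 36942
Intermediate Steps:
y(-21, -5*(-2)*3) + 36904 = (68 - (-5*(-2))*3) + 36904 = (68 - 10*3) + 36904 = (68 - 1*30) + 36904 = (68 - 30) + 36904 = 38 + 36904 = 36942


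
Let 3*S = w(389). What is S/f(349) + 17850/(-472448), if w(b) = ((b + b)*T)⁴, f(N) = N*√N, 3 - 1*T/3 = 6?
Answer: -8925/236224 + 801248392074672*√349/121801 ≈ 1.2289e+11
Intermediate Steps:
T = -9 (T = 9 - 3*6 = 9 - 18 = -9)
f(N) = N^(3/2)
w(b) = 104976*b⁴ (w(b) = ((b + b)*(-9))⁴ = ((2*b)*(-9))⁴ = (-18*b)⁴ = 104976*b⁴)
S = 801248392074672 (S = (104976*389⁴)/3 = (104976*22898045041)/3 = (⅓)*2403745176224016 = 801248392074672)
S/f(349) + 17850/(-472448) = 801248392074672/(349^(3/2)) + 17850/(-472448) = 801248392074672/((349*√349)) + 17850*(-1/472448) = 801248392074672*(√349/121801) - 8925/236224 = 801248392074672*√349/121801 - 8925/236224 = -8925/236224 + 801248392074672*√349/121801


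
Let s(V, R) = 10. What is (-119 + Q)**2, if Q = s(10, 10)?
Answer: 11881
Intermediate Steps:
Q = 10
(-119 + Q)**2 = (-119 + 10)**2 = (-109)**2 = 11881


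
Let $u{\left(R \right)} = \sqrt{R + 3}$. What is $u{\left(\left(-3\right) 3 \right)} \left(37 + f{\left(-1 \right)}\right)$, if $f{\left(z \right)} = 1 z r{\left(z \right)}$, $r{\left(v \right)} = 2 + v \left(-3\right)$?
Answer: $32 i \sqrt{6} \approx 78.384 i$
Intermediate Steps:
$r{\left(v \right)} = 2 - 3 v$
$f{\left(z \right)} = z \left(2 - 3 z\right)$ ($f{\left(z \right)} = 1 z \left(2 - 3 z\right) = z \left(2 - 3 z\right)$)
$u{\left(R \right)} = \sqrt{3 + R}$
$u{\left(\left(-3\right) 3 \right)} \left(37 + f{\left(-1 \right)}\right) = \sqrt{3 - 9} \left(37 - \left(2 - -3\right)\right) = \sqrt{3 - 9} \left(37 - \left(2 + 3\right)\right) = \sqrt{-6} \left(37 - 5\right) = i \sqrt{6} \left(37 - 5\right) = i \sqrt{6} \cdot 32 = 32 i \sqrt{6}$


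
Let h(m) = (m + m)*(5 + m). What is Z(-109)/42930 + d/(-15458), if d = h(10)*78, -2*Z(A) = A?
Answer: -1003719539/663611940 ≈ -1.5125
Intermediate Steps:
Z(A) = -A/2
h(m) = 2*m*(5 + m) (h(m) = (2*m)*(5 + m) = 2*m*(5 + m))
d = 23400 (d = (2*10*(5 + 10))*78 = (2*10*15)*78 = 300*78 = 23400)
Z(-109)/42930 + d/(-15458) = -½*(-109)/42930 + 23400/(-15458) = (109/2)*(1/42930) + 23400*(-1/15458) = 109/85860 - 11700/7729 = -1003719539/663611940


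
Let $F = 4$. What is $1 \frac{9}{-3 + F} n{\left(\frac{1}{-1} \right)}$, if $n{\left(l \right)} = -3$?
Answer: $-27$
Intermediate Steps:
$1 \frac{9}{-3 + F} n{\left(\frac{1}{-1} \right)} = 1 \frac{9}{-3 + 4} \left(-3\right) = 1 \cdot \frac{9}{1} \left(-3\right) = 1 \cdot 9 \cdot 1 \left(-3\right) = 1 \cdot 9 \left(-3\right) = 9 \left(-3\right) = -27$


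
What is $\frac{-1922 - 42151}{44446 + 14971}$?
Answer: $- \frac{44073}{59417} \approx -0.74176$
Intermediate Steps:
$\frac{-1922 - 42151}{44446 + 14971} = - \frac{44073}{59417}$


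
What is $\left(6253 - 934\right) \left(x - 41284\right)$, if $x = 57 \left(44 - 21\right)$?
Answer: $-212616387$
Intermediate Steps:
$x = 1311$ ($x = 57 \cdot 23 = 1311$)
$\left(6253 - 934\right) \left(x - 41284\right) = \left(6253 - 934\right) \left(1311 - 41284\right) = 5319 \left(-39973\right) = -212616387$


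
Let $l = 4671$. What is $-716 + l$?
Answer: $3955$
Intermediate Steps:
$-716 + l = -716 + 4671 = 3955$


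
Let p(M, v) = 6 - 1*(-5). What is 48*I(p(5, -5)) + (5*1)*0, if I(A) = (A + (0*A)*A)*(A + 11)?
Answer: 11616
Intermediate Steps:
p(M, v) = 11 (p(M, v) = 6 + 5 = 11)
I(A) = A*(11 + A) (I(A) = (A + 0*A)*(11 + A) = (A + 0)*(11 + A) = A*(11 + A))
48*I(p(5, -5)) + (5*1)*0 = 48*(11*(11 + 11)) + (5*1)*0 = 48*(11*22) + 5*0 = 48*242 + 0 = 11616 + 0 = 11616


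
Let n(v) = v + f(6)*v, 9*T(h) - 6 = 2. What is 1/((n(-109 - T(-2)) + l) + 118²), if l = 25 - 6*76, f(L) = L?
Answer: 9/114514 ≈ 7.8593e-5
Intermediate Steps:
T(h) = 8/9 (T(h) = ⅔ + (⅑)*2 = ⅔ + 2/9 = 8/9)
l = -431 (l = 25 - 456 = -431)
n(v) = 7*v (n(v) = v + 6*v = 7*v)
1/((n(-109 - T(-2)) + l) + 118²) = 1/((7*(-109 - 1*8/9) - 431) + 118²) = 1/((7*(-109 - 8/9) - 431) + 13924) = 1/((7*(-989/9) - 431) + 13924) = 1/((-6923/9 - 431) + 13924) = 1/(-10802/9 + 13924) = 1/(114514/9) = 9/114514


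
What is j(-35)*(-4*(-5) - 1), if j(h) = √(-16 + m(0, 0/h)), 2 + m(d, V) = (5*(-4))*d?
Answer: 57*I*√2 ≈ 80.61*I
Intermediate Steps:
m(d, V) = -2 - 20*d (m(d, V) = -2 + (5*(-4))*d = -2 - 20*d)
j(h) = 3*I*√2 (j(h) = √(-16 + (-2 - 20*0)) = √(-16 + (-2 + 0)) = √(-16 - 2) = √(-18) = 3*I*√2)
j(-35)*(-4*(-5) - 1) = (3*I*√2)*(-4*(-5) - 1) = (3*I*√2)*(20 - 1) = (3*I*√2)*19 = 57*I*√2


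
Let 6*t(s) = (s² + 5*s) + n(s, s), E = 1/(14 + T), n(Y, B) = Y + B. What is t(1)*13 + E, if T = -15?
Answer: 49/3 ≈ 16.333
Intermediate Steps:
n(Y, B) = B + Y
E = -1 (E = 1/(14 - 15) = 1/(-1) = -1)
t(s) = s²/6 + 7*s/6 (t(s) = ((s² + 5*s) + (s + s))/6 = ((s² + 5*s) + 2*s)/6 = (s² + 7*s)/6 = s²/6 + 7*s/6)
t(1)*13 + E = ((⅙)*1*(7 + 1))*13 - 1 = ((⅙)*1*8)*13 - 1 = (4/3)*13 - 1 = 52/3 - 1 = 49/3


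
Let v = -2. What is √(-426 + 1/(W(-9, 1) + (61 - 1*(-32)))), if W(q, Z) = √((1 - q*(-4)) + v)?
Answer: √((-39617 - 426*I*√37)/(93 + I*√37)) ≈ 0.e-5 - 20.639*I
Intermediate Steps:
W(q, Z) = √(-1 + 4*q) (W(q, Z) = √((1 - q*(-4)) - 2) = √((1 + 4*q) - 2) = √(-1 + 4*q))
√(-426 + 1/(W(-9, 1) + (61 - 1*(-32)))) = √(-426 + 1/(√(-1 + 4*(-9)) + (61 - 1*(-32)))) = √(-426 + 1/(√(-1 - 36) + (61 + 32))) = √(-426 + 1/(√(-37) + 93)) = √(-426 + 1/(I*√37 + 93)) = √(-426 + 1/(93 + I*√37))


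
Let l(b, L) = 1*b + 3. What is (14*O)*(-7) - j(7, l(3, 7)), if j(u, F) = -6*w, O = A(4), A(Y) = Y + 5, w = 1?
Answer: -876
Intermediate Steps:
A(Y) = 5 + Y
l(b, L) = 3 + b (l(b, L) = b + 3 = 3 + b)
O = 9 (O = 5 + 4 = 9)
j(u, F) = -6 (j(u, F) = -6*1 = -6)
(14*O)*(-7) - j(7, l(3, 7)) = (14*9)*(-7) - 1*(-6) = 126*(-7) + 6 = -882 + 6 = -876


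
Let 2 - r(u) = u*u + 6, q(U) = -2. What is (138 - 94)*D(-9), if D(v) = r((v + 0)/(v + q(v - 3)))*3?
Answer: -6780/11 ≈ -616.36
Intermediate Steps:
r(u) = -4 - u**2 (r(u) = 2 - (u*u + 6) = 2 - (u**2 + 6) = 2 - (6 + u**2) = 2 + (-6 - u**2) = -4 - u**2)
D(v) = -12 - 3*v**2/(-2 + v)**2 (D(v) = (-4 - ((v + 0)/(v - 2))**2)*3 = (-4 - (v/(-2 + v))**2)*3 = (-4 - v**2/(-2 + v)**2)*3 = -12 - 3*v**2/(-2 + v)**2)
(138 - 94)*D(-9) = (138 - 94)*(-12 - 3*(-9)**2/(-2 - 9)**2) = 44*(-12 - 3*81/(-11)**2) = 44*(-12 - 3*81*1/121) = 44*(-12 - 243/121) = 44*(-1695/121) = -6780/11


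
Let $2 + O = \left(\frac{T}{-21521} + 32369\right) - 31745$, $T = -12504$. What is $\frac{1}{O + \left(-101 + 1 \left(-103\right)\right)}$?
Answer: $\frac{21521}{9008282} \approx 0.002389$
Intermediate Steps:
$O = \frac{13398566}{21521}$ ($O = -2 - \left(-624 - \frac{12504}{21521}\right) = -2 + \left(\left(\left(-12504\right) \left(- \frac{1}{21521}\right) + 32369\right) - 31745\right) = -2 + \left(\left(\frac{12504}{21521} + 32369\right) - 31745\right) = -2 + \left(\frac{696625753}{21521} - 31745\right) = -2 + \frac{13441608}{21521} = \frac{13398566}{21521} \approx 622.58$)
$\frac{1}{O + \left(-101 + 1 \left(-103\right)\right)} = \frac{1}{\frac{13398566}{21521} + \left(-101 + 1 \left(-103\right)\right)} = \frac{1}{\frac{13398566}{21521} - 204} = \frac{1}{\frac{9008282}{21521}} = \frac{21521}{9008282}$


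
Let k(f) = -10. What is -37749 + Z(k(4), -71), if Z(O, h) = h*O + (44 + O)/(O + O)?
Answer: -370407/10 ≈ -37041.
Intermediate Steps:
Z(O, h) = O*h + (44 + O)/(2*O) (Z(O, h) = O*h + (44 + O)/((2*O)) = O*h + (44 + O)*(1/(2*O)) = O*h + (44 + O)/(2*O))
-37749 + Z(k(4), -71) = -37749 + (½ + 22/(-10) - 10*(-71)) = -37749 + (½ + 22*(-⅒) + 710) = -37749 + (½ - 11/5 + 710) = -37749 + 7083/10 = -370407/10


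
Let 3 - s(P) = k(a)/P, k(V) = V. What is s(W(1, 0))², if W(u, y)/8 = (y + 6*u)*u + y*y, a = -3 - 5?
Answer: 361/36 ≈ 10.028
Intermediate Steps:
a = -8
W(u, y) = 8*y² + 8*u*(y + 6*u) (W(u, y) = 8*((y + 6*u)*u + y*y) = 8*(u*(y + 6*u) + y²) = 8*(y² + u*(y + 6*u)) = 8*y² + 8*u*(y + 6*u))
s(P) = 3 + 8/P (s(P) = 3 - (-8)/P = 3 + 8/P)
s(W(1, 0))² = (3 + 8/(8*0² + 48*1² + 8*1*0))² = (3 + 8/(8*0 + 48*1 + 0))² = (3 + 8/(0 + 48 + 0))² = (3 + 8/48)² = (3 + 8*(1/48))² = (3 + ⅙)² = (19/6)² = 361/36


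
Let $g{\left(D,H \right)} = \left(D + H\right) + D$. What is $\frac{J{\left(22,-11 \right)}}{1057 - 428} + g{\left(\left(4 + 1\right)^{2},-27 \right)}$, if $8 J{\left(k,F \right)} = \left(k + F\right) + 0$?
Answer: $\frac{115747}{5032} \approx 23.002$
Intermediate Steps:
$g{\left(D,H \right)} = H + 2 D$
$J{\left(k,F \right)} = \frac{F}{8} + \frac{k}{8}$ ($J{\left(k,F \right)} = \frac{\left(k + F\right) + 0}{8} = \frac{\left(F + k\right) + 0}{8} = \frac{F + k}{8} = \frac{F}{8} + \frac{k}{8}$)
$\frac{J{\left(22,-11 \right)}}{1057 - 428} + g{\left(\left(4 + 1\right)^{2},-27 \right)} = \frac{\frac{1}{8} \left(-11\right) + \frac{1}{8} \cdot 22}{1057 - 428} - \left(27 - 2 \left(4 + 1\right)^{2}\right) = \frac{- \frac{11}{8} + \frac{11}{4}}{629} - \left(27 - 2 \cdot 5^{2}\right) = \frac{11}{8} \cdot \frac{1}{629} + \left(-27 + 2 \cdot 25\right) = \frac{11}{5032} + \left(-27 + 50\right) = \frac{11}{5032} + 23 = \frac{115747}{5032}$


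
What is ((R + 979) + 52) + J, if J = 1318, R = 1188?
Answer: 3537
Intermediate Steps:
((R + 979) + 52) + J = ((1188 + 979) + 52) + 1318 = (2167 + 52) + 1318 = 2219 + 1318 = 3537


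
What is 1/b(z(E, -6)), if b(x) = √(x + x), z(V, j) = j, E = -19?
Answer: -I*√3/6 ≈ -0.28868*I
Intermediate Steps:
b(x) = √2*√x (b(x) = √(2*x) = √2*√x)
1/b(z(E, -6)) = 1/(√2*√(-6)) = 1/(√2*(I*√6)) = 1/(2*I*√3) = -I*√3/6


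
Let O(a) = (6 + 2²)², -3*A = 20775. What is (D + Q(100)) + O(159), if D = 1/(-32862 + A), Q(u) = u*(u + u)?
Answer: 799718699/39787 ≈ 20100.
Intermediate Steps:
A = -6925 (A = -⅓*20775 = -6925)
Q(u) = 2*u² (Q(u) = u*(2*u) = 2*u²)
O(a) = 100 (O(a) = (6 + 4)² = 10² = 100)
D = -1/39787 (D = 1/(-32862 - 6925) = 1/(-39787) = -1/39787 ≈ -2.5134e-5)
(D + Q(100)) + O(159) = (-1/39787 + 2*100²) + 100 = (-1/39787 + 2*10000) + 100 = (-1/39787 + 20000) + 100 = 795739999/39787 + 100 = 799718699/39787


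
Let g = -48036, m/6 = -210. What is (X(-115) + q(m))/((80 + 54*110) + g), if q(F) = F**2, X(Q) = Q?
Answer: -1587485/42016 ≈ -37.783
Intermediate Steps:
m = -1260 (m = 6*(-210) = -1260)
(X(-115) + q(m))/((80 + 54*110) + g) = (-115 + (-1260)**2)/((80 + 54*110) - 48036) = (-115 + 1587600)/((80 + 5940) - 48036) = 1587485/(6020 - 48036) = 1587485/(-42016) = 1587485*(-1/42016) = -1587485/42016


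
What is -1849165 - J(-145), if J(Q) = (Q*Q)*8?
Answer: -2017365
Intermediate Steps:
J(Q) = 8*Q² (J(Q) = Q²*8 = 8*Q²)
-1849165 - J(-145) = -1849165 - 8*(-145)² = -1849165 - 8*21025 = -1849165 - 1*168200 = -1849165 - 168200 = -2017365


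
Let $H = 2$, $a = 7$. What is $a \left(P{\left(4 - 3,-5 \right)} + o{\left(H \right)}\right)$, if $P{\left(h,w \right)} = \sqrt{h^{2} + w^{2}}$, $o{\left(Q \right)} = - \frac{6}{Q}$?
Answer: $-21 + 7 \sqrt{26} \approx 14.693$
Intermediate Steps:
$a \left(P{\left(4 - 3,-5 \right)} + o{\left(H \right)}\right) = 7 \left(\sqrt{\left(4 - 3\right)^{2} + \left(-5\right)^{2}} - \frac{6}{2}\right) = 7 \left(\sqrt{1^{2} + 25} - 3\right) = 7 \left(\sqrt{1 + 25} - 3\right) = 7 \left(\sqrt{26} - 3\right) = 7 \left(-3 + \sqrt{26}\right) = -21 + 7 \sqrt{26}$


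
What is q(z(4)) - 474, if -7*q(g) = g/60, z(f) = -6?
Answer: -33179/70 ≈ -473.99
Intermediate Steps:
q(g) = -g/420 (q(g) = -g/(7*60) = -g/420)
q(z(4)) - 474 = -1/420*(-6) - 474 = 1/70 - 474 = -33179/70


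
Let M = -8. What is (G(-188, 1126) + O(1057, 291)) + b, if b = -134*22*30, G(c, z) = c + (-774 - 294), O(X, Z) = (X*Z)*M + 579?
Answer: -2549813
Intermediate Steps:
O(X, Z) = 579 - 8*X*Z (O(X, Z) = (X*Z)*(-8) + 579 = -8*X*Z + 579 = 579 - 8*X*Z)
G(c, z) = -1068 + c (G(c, z) = c - 1068 = -1068 + c)
b = -88440 (b = -2948*30 = -88440)
(G(-188, 1126) + O(1057, 291)) + b = ((-1068 - 188) + (579 - 8*1057*291)) - 88440 = (-1256 + (579 - 2460696)) - 88440 = (-1256 - 2460117) - 88440 = -2461373 - 88440 = -2549813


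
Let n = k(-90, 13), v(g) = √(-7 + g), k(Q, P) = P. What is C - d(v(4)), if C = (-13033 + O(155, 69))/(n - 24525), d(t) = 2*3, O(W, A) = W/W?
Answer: -16755/3064 ≈ -5.4683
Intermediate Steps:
O(W, A) = 1
d(t) = 6
n = 13
C = 1629/3064 (C = (-13033 + 1)/(13 - 24525) = -13032/(-24512) = -13032*(-1/24512) = 1629/3064 ≈ 0.53166)
C - d(v(4)) = 1629/3064 - 1*6 = 1629/3064 - 6 = -16755/3064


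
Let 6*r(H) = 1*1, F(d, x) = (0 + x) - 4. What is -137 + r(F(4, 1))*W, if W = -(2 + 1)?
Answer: -275/2 ≈ -137.50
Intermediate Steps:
F(d, x) = -4 + x (F(d, x) = x - 4 = -4 + x)
r(H) = ⅙ (r(H) = (1*1)/6 = (⅙)*1 = ⅙)
W = -3 (W = -1*3 = -3)
-137 + r(F(4, 1))*W = -137 + (⅙)*(-3) = -137 - ½ = -275/2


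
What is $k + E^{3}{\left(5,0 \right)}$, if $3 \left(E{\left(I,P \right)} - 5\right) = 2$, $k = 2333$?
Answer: $\frac{67904}{27} \approx 2515.0$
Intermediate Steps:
$E{\left(I,P \right)} = \frac{17}{3}$ ($E{\left(I,P \right)} = 5 + \frac{1}{3} \cdot 2 = 5 + \frac{2}{3} = \frac{17}{3}$)
$k + E^{3}{\left(5,0 \right)} = 2333 + \left(\frac{17}{3}\right)^{3} = 2333 + \frac{4913}{27} = \frac{67904}{27}$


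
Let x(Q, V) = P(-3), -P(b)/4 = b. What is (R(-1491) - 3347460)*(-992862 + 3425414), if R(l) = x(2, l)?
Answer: -8142841327296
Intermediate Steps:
P(b) = -4*b
x(Q, V) = 12 (x(Q, V) = -4*(-3) = 12)
R(l) = 12
(R(-1491) - 3347460)*(-992862 + 3425414) = (12 - 3347460)*(-992862 + 3425414) = -3347448*2432552 = -8142841327296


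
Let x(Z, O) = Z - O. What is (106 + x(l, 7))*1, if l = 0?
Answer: 99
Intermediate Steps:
(106 + x(l, 7))*1 = (106 + (0 - 1*7))*1 = (106 + (0 - 7))*1 = (106 - 7)*1 = 99*1 = 99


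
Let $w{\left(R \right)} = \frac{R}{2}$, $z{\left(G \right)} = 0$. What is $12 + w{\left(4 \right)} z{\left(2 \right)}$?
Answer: $12$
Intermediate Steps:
$w{\left(R \right)} = \frac{R}{2}$ ($w{\left(R \right)} = R \frac{1}{2} = \frac{R}{2}$)
$12 + w{\left(4 \right)} z{\left(2 \right)} = 12 + \frac{1}{2} \cdot 4 \cdot 0 = 12 + 2 \cdot 0 = 12 + 0 = 12$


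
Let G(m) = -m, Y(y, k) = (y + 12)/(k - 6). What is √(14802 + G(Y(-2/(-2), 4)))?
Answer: √59234/2 ≈ 121.69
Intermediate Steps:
Y(y, k) = (12 + y)/(-6 + k)
√(14802 + G(Y(-2/(-2), 4))) = √(14802 - (12 - 2/(-2))/(-6 + 4)) = √(14802 - (12 - 2*(-½))/(-2)) = √(14802 - (-1)*(12 + 1)/2) = √(14802 - (-1)*13/2) = √(14802 - 1*(-13/2)) = √(14802 + 13/2) = √(29617/2) = √59234/2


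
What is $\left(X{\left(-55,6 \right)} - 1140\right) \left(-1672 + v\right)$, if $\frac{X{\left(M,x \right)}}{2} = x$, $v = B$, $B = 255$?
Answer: $1598376$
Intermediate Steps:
$v = 255$
$X{\left(M,x \right)} = 2 x$
$\left(X{\left(-55,6 \right)} - 1140\right) \left(-1672 + v\right) = \left(2 \cdot 6 - 1140\right) \left(-1672 + 255\right) = \left(12 - 1140\right) \left(-1417\right) = \left(-1128\right) \left(-1417\right) = 1598376$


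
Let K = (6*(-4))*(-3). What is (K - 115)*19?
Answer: -817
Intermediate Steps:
K = 72 (K = -24*(-3) = 72)
(K - 115)*19 = (72 - 115)*19 = -43*19 = -817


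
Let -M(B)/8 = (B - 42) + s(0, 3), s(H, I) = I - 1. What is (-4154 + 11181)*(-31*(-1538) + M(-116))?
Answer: 343803002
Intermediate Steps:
s(H, I) = -1 + I
M(B) = 320 - 8*B (M(B) = -8*((B - 42) + (-1 + 3)) = -8*((-42 + B) + 2) = -8*(-40 + B) = 320 - 8*B)
(-4154 + 11181)*(-31*(-1538) + M(-116)) = (-4154 + 11181)*(-31*(-1538) + (320 - 8*(-116))) = 7027*(47678 + (320 + 928)) = 7027*(47678 + 1248) = 7027*48926 = 343803002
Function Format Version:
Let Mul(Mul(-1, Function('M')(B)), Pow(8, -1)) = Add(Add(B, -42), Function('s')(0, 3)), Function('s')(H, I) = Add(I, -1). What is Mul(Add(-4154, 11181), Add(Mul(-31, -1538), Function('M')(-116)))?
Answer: 343803002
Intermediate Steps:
Function('s')(H, I) = Add(-1, I)
Function('M')(B) = Add(320, Mul(-8, B)) (Function('M')(B) = Mul(-8, Add(Add(B, -42), Add(-1, 3))) = Mul(-8, Add(Add(-42, B), 2)) = Mul(-8, Add(-40, B)) = Add(320, Mul(-8, B)))
Mul(Add(-4154, 11181), Add(Mul(-31, -1538), Function('M')(-116))) = Mul(Add(-4154, 11181), Add(Mul(-31, -1538), Add(320, Mul(-8, -116)))) = Mul(7027, Add(47678, Add(320, 928))) = Mul(7027, Add(47678, 1248)) = Mul(7027, 48926) = 343803002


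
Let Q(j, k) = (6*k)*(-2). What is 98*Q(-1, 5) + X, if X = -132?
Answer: -6012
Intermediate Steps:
Q(j, k) = -12*k
98*Q(-1, 5) + X = 98*(-12*5) - 132 = 98*(-60) - 132 = -5880 - 132 = -6012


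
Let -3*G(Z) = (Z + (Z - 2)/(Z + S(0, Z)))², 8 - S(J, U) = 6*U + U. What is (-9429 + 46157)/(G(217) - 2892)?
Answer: -184496056224/93254226625 ≈ -1.9784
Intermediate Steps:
S(J, U) = 8 - 7*U (S(J, U) = 8 - (6*U + U) = 8 - 7*U)
G(Z) = -(Z + (-2 + Z)/(8 - 6*Z))²/3 (G(Z) = -(Z + (Z - 2)/(Z + (8 - 7*Z)))²/3 = -(Z + (-2 + Z)/(8 - 6*Z))²/3)
(-9429 + 46157)/(G(217) - 2892) = (-9429 + 46157)/(-(2 - 9*217 + 6*217²)²/(12*(-4 + 3*217)²) - 2892) = 36728/(-(2 - 1953 + 6*47089)²/(12*(-4 + 651)²) - 2892) = 36728/(-1/12*(2 - 1953 + 282534)²/647² - 2892) = 36728/(-1/12*1/418609*280583² - 2892) = 36728/(-1/12*1/418609*78726819889 - 2892) = 36728/(-78726819889/5023308 - 2892) = 36728/(-93254226625/5023308) = 36728*(-5023308/93254226625) = -184496056224/93254226625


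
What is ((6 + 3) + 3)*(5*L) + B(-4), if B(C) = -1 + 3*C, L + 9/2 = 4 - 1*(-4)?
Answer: 197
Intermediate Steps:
L = 7/2 (L = -9/2 + (4 - 1*(-4)) = -9/2 + (4 + 4) = -9/2 + 8 = 7/2 ≈ 3.5000)
((6 + 3) + 3)*(5*L) + B(-4) = ((6 + 3) + 3)*(5*(7/2)) + (-1 + 3*(-4)) = (9 + 3)*(35/2) + (-1 - 12) = 12*(35/2) - 13 = 210 - 13 = 197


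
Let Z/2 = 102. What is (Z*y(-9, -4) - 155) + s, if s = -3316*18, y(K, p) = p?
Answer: -60659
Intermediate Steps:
s = -59688
Z = 204 (Z = 2*102 = 204)
(Z*y(-9, -4) - 155) + s = (204*(-4) - 155) - 59688 = (-816 - 155) - 59688 = -971 - 59688 = -60659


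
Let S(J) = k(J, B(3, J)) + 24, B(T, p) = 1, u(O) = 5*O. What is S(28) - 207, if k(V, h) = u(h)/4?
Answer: -727/4 ≈ -181.75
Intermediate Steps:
k(V, h) = 5*h/4 (k(V, h) = (5*h)/4 = (5*h)*(1/4) = 5*h/4)
S(J) = 101/4 (S(J) = (5/4)*1 + 24 = 5/4 + 24 = 101/4)
S(28) - 207 = 101/4 - 207 = -727/4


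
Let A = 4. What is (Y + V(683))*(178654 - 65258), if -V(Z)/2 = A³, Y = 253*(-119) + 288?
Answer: -3395870012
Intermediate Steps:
Y = -29819 (Y = -30107 + 288 = -29819)
V(Z) = -128 (V(Z) = -2*4³ = -2*64 = -128)
(Y + V(683))*(178654 - 65258) = (-29819 - 128)*(178654 - 65258) = -29947*113396 = -3395870012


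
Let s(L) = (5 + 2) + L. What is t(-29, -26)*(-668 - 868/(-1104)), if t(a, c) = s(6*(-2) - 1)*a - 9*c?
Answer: -6261134/23 ≈ -2.7222e+5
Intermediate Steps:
s(L) = 7 + L
t(a, c) = -9*c - 6*a (t(a, c) = (7 + (6*(-2) - 1))*a - 9*c = (7 + (-12 - 1))*a - 9*c = (7 - 13)*a - 9*c = -6*a - 9*c = -9*c - 6*a)
t(-29, -26)*(-668 - 868/(-1104)) = (-9*(-26) - 6*(-29))*(-668 - 868/(-1104)) = (234 + 174)*(-668 - 868*(-1/1104)) = 408*(-668 + 217/276) = 408*(-184151/276) = -6261134/23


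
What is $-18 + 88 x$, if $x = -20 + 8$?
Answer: $-1074$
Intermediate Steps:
$x = -12$
$-18 + 88 x = -18 + 88 \left(-12\right) = -18 - 1056 = -1074$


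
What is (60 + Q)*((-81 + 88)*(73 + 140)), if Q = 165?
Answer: 335475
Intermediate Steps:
(60 + Q)*((-81 + 88)*(73 + 140)) = (60 + 165)*((-81 + 88)*(73 + 140)) = 225*(7*213) = 225*1491 = 335475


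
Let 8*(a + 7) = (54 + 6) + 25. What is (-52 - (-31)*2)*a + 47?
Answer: 333/4 ≈ 83.250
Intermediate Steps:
a = 29/8 (a = -7 + ((54 + 6) + 25)/8 = -7 + (60 + 25)/8 = -7 + (1/8)*85 = -7 + 85/8 = 29/8 ≈ 3.6250)
(-52 - (-31)*2)*a + 47 = (-52 - (-31)*2)*(29/8) + 47 = (-52 - 1*(-62))*(29/8) + 47 = (-52 + 62)*(29/8) + 47 = 10*(29/8) + 47 = 145/4 + 47 = 333/4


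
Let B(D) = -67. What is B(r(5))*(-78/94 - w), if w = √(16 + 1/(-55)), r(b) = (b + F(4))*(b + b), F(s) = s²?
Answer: 2613/47 + 67*√48345/55 ≈ 323.44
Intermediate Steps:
r(b) = 2*b*(16 + b) (r(b) = (b + 4²)*(b + b) = (b + 16)*(2*b) = (16 + b)*(2*b) = 2*b*(16 + b))
w = √48345/55 (w = √(16 - 1/55) = √(879/55) = √48345/55 ≈ 3.9977)
B(r(5))*(-78/94 - w) = -67*(-78/94 - √48345/55) = -67*(-78*1/94 - √48345/55) = -67*(-39/47 - √48345/55) = 2613/47 + 67*√48345/55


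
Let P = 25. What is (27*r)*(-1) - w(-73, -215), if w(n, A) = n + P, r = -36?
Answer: 1020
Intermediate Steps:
w(n, A) = 25 + n (w(n, A) = n + 25 = 25 + n)
(27*r)*(-1) - w(-73, -215) = (27*(-36))*(-1) - (25 - 73) = -972*(-1) - 1*(-48) = 972 + 48 = 1020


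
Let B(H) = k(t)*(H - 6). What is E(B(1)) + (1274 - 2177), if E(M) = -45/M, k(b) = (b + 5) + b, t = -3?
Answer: -912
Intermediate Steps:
k(b) = 5 + 2*b (k(b) = (5 + b) + b = 5 + 2*b)
B(H) = 6 - H (B(H) = (5 + 2*(-3))*(H - 6) = (5 - 6)*(-6 + H) = -(-6 + H) = 6 - H)
E(B(1)) + (1274 - 2177) = -45/(6 - 1*1) + (1274 - 2177) = -45/(6 - 1) - 903 = -45/5 - 903 = -45*⅕ - 903 = -9 - 903 = -912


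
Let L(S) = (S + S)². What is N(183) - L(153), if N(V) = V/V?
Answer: -93635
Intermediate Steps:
L(S) = 4*S² (L(S) = (2*S)² = 4*S²)
N(V) = 1
N(183) - L(153) = 1 - 4*153² = 1 - 4*23409 = 1 - 1*93636 = 1 - 93636 = -93635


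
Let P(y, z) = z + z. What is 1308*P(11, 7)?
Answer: 18312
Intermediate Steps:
P(y, z) = 2*z
1308*P(11, 7) = 1308*(2*7) = 1308*14 = 18312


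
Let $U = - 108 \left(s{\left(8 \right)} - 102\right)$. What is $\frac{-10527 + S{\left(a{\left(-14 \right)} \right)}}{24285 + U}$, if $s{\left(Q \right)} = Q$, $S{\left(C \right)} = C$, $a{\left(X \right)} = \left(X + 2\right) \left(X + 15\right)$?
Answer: $- \frac{3513}{11479} \approx -0.30604$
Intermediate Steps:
$a{\left(X \right)} = \left(2 + X\right) \left(15 + X\right)$
$U = 10152$ ($U = - 108 \left(8 - 102\right) = \left(-108\right) \left(-94\right) = 10152$)
$\frac{-10527 + S{\left(a{\left(-14 \right)} \right)}}{24285 + U} = \frac{-10527 + \left(30 + \left(-14\right)^{2} + 17 \left(-14\right)\right)}{24285 + 10152} = \frac{-10527 + \left(30 + 196 - 238\right)}{34437} = \left(-10527 - 12\right) \frac{1}{34437} = \left(-10539\right) \frac{1}{34437} = - \frac{3513}{11479}$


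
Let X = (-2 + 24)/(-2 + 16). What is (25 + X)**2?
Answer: 34596/49 ≈ 706.04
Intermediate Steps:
X = 11/7 (X = 22/14 = 22*(1/14) = 11/7 ≈ 1.5714)
(25 + X)**2 = (25 + 11/7)**2 = (186/7)**2 = 34596/49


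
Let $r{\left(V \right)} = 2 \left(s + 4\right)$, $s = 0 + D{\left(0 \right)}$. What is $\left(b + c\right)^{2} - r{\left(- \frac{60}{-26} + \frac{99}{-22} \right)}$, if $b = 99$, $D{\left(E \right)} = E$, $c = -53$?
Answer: $2108$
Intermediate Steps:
$s = 0$ ($s = 0 + 0 = 0$)
$r{\left(V \right)} = 8$ ($r{\left(V \right)} = 2 \left(0 + 4\right) = 2 \cdot 4 = 8$)
$\left(b + c\right)^{2} - r{\left(- \frac{60}{-26} + \frac{99}{-22} \right)} = \left(99 - 53\right)^{2} - 8 = 46^{2} - 8 = 2116 - 8 = 2108$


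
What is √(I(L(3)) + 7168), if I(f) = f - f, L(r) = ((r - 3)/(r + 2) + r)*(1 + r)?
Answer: 32*√7 ≈ 84.664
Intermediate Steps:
L(r) = (1 + r)*(r + (-3 + r)/(2 + r)) (L(r) = ((-3 + r)/(2 + r) + r)*(1 + r) = (r + (-3 + r)/(2 + r))*(1 + r) = (1 + r)*(r + (-3 + r)/(2 + r)))
I(f) = 0
√(I(L(3)) + 7168) = √(0 + 7168) = √7168 = 32*√7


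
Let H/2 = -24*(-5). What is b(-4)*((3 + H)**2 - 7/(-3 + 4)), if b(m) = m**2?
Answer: 944672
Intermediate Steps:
H = 240 (H = 2*(-24*(-5)) = 2*(-4*(-30)) = 2*120 = 240)
b(-4)*((3 + H)**2 - 7/(-3 + 4)) = (-4)**2*((3 + 240)**2 - 7/(-3 + 4)) = 16*(243**2 - 7/1) = 16*(59049 - 7*1) = 16*(59049 - 7) = 16*59042 = 944672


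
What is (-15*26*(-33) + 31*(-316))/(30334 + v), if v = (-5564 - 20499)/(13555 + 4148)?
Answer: 54419022/536976739 ≈ 0.10134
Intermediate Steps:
v = -26063/17703 ≈ -1.4722
(-15*26*(-33) + 31*(-316))/(30334 + v) = (-15*26*(-33) + 31*(-316))/(30334 - 26063/17703) = (-390*(-33) - 9796)/(536976739/17703) = (12870 - 9796)*(17703/536976739) = 3074*(17703/536976739) = 54419022/536976739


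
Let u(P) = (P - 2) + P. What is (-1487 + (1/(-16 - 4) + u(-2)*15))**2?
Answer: 994834681/400 ≈ 2.4871e+6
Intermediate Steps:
u(P) = -2 + 2*P (u(P) = (-2 + P) + P = -2 + 2*P)
(-1487 + (1/(-16 - 4) + u(-2)*15))**2 = (-1487 + (1/(-16 - 4) + (-2 + 2*(-2))*15))**2 = (-1487 + (1/(-20) + (-2 - 4)*15))**2 = (-1487 + (-1/20 - 6*15))**2 = (-1487 + (-1/20 - 90))**2 = (-1487 - 1801/20)**2 = (-31541/20)**2 = 994834681/400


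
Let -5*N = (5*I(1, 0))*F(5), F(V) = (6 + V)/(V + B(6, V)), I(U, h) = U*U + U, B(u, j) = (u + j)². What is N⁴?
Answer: 14641/15752961 ≈ 0.00092941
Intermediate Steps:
B(u, j) = (j + u)²
I(U, h) = U + U² (I(U, h) = U² + U = U + U²)
F(V) = (6 + V)/(V + (6 + V)²) (F(V) = (6 + V)/(V + (V + 6)²) = (6 + V)/(V + (6 + V)²))
N = -11/63 (N = -5*(1*(1 + 1))*(6 + 5)/(5 + (6 + 5)²)/5 = -5*(1*2)*11/(5 + 11²)/5 = -5*2*11/(5 + 121)/5 = -2*11/126 = -⅕*55/63 = -11/63 ≈ -0.17460)
N⁴ = (-11/63)⁴ = 14641/15752961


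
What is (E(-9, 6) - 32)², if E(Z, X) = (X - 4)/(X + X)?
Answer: 36481/36 ≈ 1013.4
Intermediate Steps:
E(Z, X) = (-4 + X)/(2*X) (E(Z, X) = (-4 + X)/((2*X)) = (-4 + X)*(1/(2*X)) = (-4 + X)/(2*X))
(E(-9, 6) - 32)² = ((½)*(-4 + 6)/6 - 32)² = ((½)*(⅙)*2 - 32)² = (⅙ - 32)² = (-191/6)² = 36481/36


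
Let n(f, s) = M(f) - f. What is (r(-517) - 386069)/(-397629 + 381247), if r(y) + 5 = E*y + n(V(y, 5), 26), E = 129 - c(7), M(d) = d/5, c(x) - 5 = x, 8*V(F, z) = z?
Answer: 893127/32764 ≈ 27.259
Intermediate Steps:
V(F, z) = z/8
c(x) = 5 + x
M(d) = d/5 (M(d) = d*(1/5) = d/5)
n(f, s) = -4*f/5 (n(f, s) = f/5 - f = -4*f/5)
E = 117 (E = 129 - (5 + 7) = 129 - 1*12 = 129 - 12 = 117)
r(y) = -11/2 + 117*y (r(y) = -5 + (117*y - 5/10) = -5 + (117*y - 4/5*5/8) = -5 + (117*y - 1/2) = -5 + (-1/2 + 117*y) = -11/2 + 117*y)
(r(-517) - 386069)/(-397629 + 381247) = ((-11/2 + 117*(-517)) - 386069)/(-397629 + 381247) = ((-11/2 - 60489) - 386069)/(-16382) = (-120989/2 - 386069)*(-1/16382) = -893127/2*(-1/16382) = 893127/32764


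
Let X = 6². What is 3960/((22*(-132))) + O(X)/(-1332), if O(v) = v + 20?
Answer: -5149/3663 ≈ -1.4057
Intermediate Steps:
X = 36
O(v) = 20 + v
3960/((22*(-132))) + O(X)/(-1332) = 3960/((22*(-132))) + (20 + 36)/(-1332) = 3960/(-2904) + 56*(-1/1332) = 3960*(-1/2904) - 14/333 = -15/11 - 14/333 = -5149/3663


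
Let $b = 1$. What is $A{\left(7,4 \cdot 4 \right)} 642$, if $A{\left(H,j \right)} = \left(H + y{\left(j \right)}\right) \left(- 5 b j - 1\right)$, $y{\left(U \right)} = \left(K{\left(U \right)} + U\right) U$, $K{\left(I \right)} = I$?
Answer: $-26989038$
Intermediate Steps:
$y{\left(U \right)} = 2 U^{2}$ ($y{\left(U \right)} = \left(U + U\right) U = 2 U U = 2 U^{2}$)
$A{\left(H,j \right)} = \left(-1 - 5 j\right) \left(H + 2 j^{2}\right)$ ($A{\left(H,j \right)} = \left(H + 2 j^{2}\right) \left(\left(-5\right) 1 j - 1\right) = \left(H + 2 j^{2}\right) \left(- 5 j - 1\right) = \left(H + 2 j^{2}\right) \left(-1 - 5 j\right) = \left(-1 - 5 j\right) \left(H + 2 j^{2}\right)$)
$A{\left(7,4 \cdot 4 \right)} 642 = \left(\left(-1\right) 7 - 10 \left(4 \cdot 4\right)^{3} - 2 \left(4 \cdot 4\right)^{2} - 35 \cdot 4 \cdot 4\right) 642 = \left(-7 - 10 \cdot 16^{3} - 2 \cdot 16^{2} - 35 \cdot 16\right) 642 = \left(-7 - 40960 - 512 - 560\right) 642 = \left(-42039\right) 642 = -26989038$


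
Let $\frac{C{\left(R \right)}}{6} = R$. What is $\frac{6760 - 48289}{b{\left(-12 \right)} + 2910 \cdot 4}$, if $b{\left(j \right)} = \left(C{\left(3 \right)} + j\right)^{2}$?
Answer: $- \frac{13843}{3892} \approx -3.5568$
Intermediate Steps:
$C{\left(R \right)} = 6 R$
$b{\left(j \right)} = \left(18 + j\right)^{2}$ ($b{\left(j \right)} = \left(6 \cdot 3 + j\right)^{2} = \left(18 + j\right)^{2}$)
$\frac{6760 - 48289}{b{\left(-12 \right)} + 2910 \cdot 4} = \frac{6760 - 48289}{\left(18 - 12\right)^{2} + 2910 \cdot 4} = - \frac{41529}{6^{2} + 11640} = - \frac{41529}{36 + 11640} = - \frac{41529}{11676} = \left(-41529\right) \frac{1}{11676} = - \frac{13843}{3892}$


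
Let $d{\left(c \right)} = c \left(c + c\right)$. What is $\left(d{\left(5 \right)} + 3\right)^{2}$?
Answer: $2809$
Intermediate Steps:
$d{\left(c \right)} = 2 c^{2}$ ($d{\left(c \right)} = c 2 c = 2 c^{2}$)
$\left(d{\left(5 \right)} + 3\right)^{2} = \left(2 \cdot 5^{2} + 3\right)^{2} = \left(2 \cdot 25 + 3\right)^{2} = \left(50 + 3\right)^{2} = 53^{2} = 2809$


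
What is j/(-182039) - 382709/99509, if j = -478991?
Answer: -22004048232/18114518851 ≈ -1.2147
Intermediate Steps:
j/(-182039) - 382709/99509 = -478991/(-182039) - 382709/99509 = -478991*(-1/182039) - 382709*1/99509 = 478991/182039 - 382709/99509 = -22004048232/18114518851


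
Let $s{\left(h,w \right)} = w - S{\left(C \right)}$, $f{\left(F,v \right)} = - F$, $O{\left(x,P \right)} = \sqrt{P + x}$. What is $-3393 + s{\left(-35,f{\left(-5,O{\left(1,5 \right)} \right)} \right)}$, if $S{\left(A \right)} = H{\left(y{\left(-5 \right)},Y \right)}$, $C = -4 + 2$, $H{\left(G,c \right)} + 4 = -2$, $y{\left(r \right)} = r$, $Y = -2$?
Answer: $-3382$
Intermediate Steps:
$H{\left(G,c \right)} = -6$ ($H{\left(G,c \right)} = -4 - 2 = -6$)
$C = -2$
$S{\left(A \right)} = -6$
$s{\left(h,w \right)} = 6 + w$ ($s{\left(h,w \right)} = w - -6 = w + 6 = 6 + w$)
$-3393 + s{\left(-35,f{\left(-5,O{\left(1,5 \right)} \right)} \right)} = -3393 + \left(6 - -5\right) = -3393 + \left(6 + 5\right) = -3393 + 11 = -3382$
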